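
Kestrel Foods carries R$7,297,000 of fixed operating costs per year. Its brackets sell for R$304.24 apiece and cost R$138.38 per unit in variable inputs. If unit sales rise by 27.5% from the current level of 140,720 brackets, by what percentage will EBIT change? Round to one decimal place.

+40.0%

At 140,720 units, contribution = 140,720 × R$165.86 = R$23,339,819.20.
Subtracting fixed costs: EBIT = R$23,339,819.20 − R$7,297,000 = R$16,042,819.20.
DOL = contribution ÷ EBIT = R$23,339,819.20 ÷ R$16,042,819.20 = 1.4548.
%ΔEBIT = DOL × %ΔSales = 1.4548 × +27.5% = +40.0%.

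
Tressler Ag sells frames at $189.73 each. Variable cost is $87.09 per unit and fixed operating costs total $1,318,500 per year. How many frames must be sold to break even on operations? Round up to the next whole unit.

12,846 frames

Contribution margin per unit = $189.73 − $87.09 = $102.64.
Units to break even: $1,318,500 ÷ $102.64 = 12,845.87, rounded up to 12,846.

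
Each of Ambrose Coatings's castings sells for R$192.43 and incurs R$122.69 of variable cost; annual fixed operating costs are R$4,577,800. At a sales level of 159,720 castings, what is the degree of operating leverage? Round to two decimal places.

1.70

At 159,720 units, contribution = 159,720 × R$69.74 = R$11,138,872.80.
EBIT = R$11,138,872.80 − R$4,577,800 = R$6,561,072.80.
So DOL = total CM / EBIT = R$11,138,872.80 / R$6,561,072.80 = 1.6977.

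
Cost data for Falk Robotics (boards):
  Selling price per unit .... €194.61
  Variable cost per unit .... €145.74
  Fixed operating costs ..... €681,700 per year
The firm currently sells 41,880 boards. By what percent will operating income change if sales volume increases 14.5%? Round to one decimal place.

Contribution at this volume is 41,880 × €48.87 = €2,046,675.60.
EBIT = €2,046,675.60 − €681,700 = €1,364,975.60.
So DOL = total CM / EBIT = €2,046,675.60 / €1,364,975.60 = 1.4994.
Operating income changes by 1.4994 × +14.5% = +21.7%.

+21.7%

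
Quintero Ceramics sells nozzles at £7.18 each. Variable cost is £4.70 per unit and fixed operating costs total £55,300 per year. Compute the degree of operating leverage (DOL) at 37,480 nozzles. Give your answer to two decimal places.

Total contribution margin = 37,480 × £2.48 = £92,950.40.
Operating income = contribution − fixed costs = £92,950.40 − £55,300 = £37,650.40.
DOL = contribution ÷ EBIT = £92,950.40 ÷ £37,650.40 = 2.4688.

2.47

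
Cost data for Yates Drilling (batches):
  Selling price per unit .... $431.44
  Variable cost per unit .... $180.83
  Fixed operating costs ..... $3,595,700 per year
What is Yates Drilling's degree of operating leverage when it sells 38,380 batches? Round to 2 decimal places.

At 38,380 units, contribution = 38,380 × $250.61 = $9,618,411.80.
Subtracting fixed costs: EBIT = $9,618,411.80 − $3,595,700 = $6,022,711.80.
DOL = contribution ÷ EBIT = $9,618,411.80 ÷ $6,022,711.80 = 1.5970.

1.60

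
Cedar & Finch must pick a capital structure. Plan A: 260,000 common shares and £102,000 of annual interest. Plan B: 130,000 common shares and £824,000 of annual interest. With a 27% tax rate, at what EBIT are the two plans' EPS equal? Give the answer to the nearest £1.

£1,546,000

Set EPS_A = EPS_B: (EBIT − £102,000)(1 − 0.27) ÷ 260,000 = (EBIT − £824,000)(1 − 0.27) ÷ 130,000.
The (1 − t) factor cancels: (EBIT − 102,000) × 130,000 = (EBIT − 824,000) × 260,000.
Solving, EBIT = (824,000·260,000 − 102,000·130,000) / (260,000 − 130,000) = 200,980,000,000 / 130,000 = 1,546,000.00.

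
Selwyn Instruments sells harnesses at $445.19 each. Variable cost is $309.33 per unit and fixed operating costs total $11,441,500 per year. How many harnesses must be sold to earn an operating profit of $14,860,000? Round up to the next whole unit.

Unit CM = price − variable cost = $445.19 − $309.33 = $135.86.
Need Q such that Q × $135.86 − $11,441,500 = $14,860,000, i.e. Q = $26,301,500 / $135.86 = 193,592.67 → 193,593.

193,593 harnesses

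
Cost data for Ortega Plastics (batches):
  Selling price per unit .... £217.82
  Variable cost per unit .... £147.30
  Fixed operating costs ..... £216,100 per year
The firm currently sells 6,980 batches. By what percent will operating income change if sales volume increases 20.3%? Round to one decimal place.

+36.2%

At 6,980 units, contribution = 6,980 × £70.52 = £492,229.60.
Subtracting fixed costs: EBIT = £492,229.60 − £216,100 = £276,129.60.
DOL = contribution ÷ EBIT = £492,229.60 ÷ £276,129.60 = 1.7826.
So EBIT moves 1.7826 × (+20.3%) = +36.2%.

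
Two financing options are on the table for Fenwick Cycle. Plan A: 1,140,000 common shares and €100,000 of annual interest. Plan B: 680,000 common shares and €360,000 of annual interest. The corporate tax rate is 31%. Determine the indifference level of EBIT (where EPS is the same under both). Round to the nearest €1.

€744,348

At indifference, (EBIT − 100,000)(1 − t)/1,140,000 = (EBIT − 360,000)(1 − t)/680,000.
The (1 − t) factor cancels: (EBIT − 100,000) × 680,000 = (EBIT − 360,000) × 1,140,000.
Solving, EBIT = (360,000·1,140,000 − 100,000·680,000) / (1,140,000 − 680,000) = 342,400,000,000 / 460,000 = 744,347.83.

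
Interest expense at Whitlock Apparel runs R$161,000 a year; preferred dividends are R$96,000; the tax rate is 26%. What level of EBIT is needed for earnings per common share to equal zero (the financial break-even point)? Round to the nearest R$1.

Preferred dividends are paid after tax, so their pre-tax equivalent is R$96,000 ÷ (1 − 0.26) = R$129,729.73.
EPS = 0 when EBIT covers interest plus the pre-tax preferred burden: R$161,000 + R$129,729.73 = R$290,729.73.

R$290,730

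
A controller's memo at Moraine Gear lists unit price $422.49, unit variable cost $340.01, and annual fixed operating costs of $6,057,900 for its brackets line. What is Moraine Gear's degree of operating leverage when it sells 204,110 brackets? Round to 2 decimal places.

1.56

Total contribution margin = 204,110 × $82.48 = $16,834,992.80.
Subtracting fixed costs: EBIT = $16,834,992.80 − $6,057,900 = $10,777,092.80.
DOL = contribution ÷ EBIT = $16,834,992.80 ÷ $10,777,092.80 = 1.5621.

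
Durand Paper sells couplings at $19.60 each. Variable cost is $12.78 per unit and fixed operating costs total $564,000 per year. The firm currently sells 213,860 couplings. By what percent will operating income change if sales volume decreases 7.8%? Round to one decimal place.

At 213,860 units, contribution = 213,860 × $6.82 = $1,458,525.20.
Subtracting fixed costs: EBIT = $1,458,525.20 − $564,000 = $894,525.20.
Degree of operating leverage = $1,458,525.20 / $894,525.20 = 1.6305.
%ΔEBIT = DOL × %ΔSales = 1.6305 × -7.8% = -12.7%.

-12.7%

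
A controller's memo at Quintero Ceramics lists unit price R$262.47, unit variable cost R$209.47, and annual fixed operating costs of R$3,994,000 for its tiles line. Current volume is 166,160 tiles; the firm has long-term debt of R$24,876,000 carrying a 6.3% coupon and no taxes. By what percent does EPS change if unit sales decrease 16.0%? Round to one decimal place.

Contribution at this volume is 166,160 × R$53.00 = R$8,806,480.00.
Operating income = contribution − fixed costs = R$8,806,480.00 − R$3,994,000 = R$4,812,480.00.
Interest = R$1,567,188.00, so EBIT − I = R$3,245,292.00.
DCL = total CM / (EBIT − I) = R$8,806,480.00 / R$3,245,292.00 = 2.7136.
%ΔEPS = DCL × %ΔSales = 2.7136 × -16.0% = -43.4%.

-43.4%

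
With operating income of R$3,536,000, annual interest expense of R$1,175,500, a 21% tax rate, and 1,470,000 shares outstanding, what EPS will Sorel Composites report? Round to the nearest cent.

Pre-tax income = R$3,536,000 − R$1,175,500.00 = R$2,360,500.00.
Net income = R$2,360,500.00 × (1 − 0.21) = R$1,864,795.00.
EPS = R$1,864,795.00 ÷ 1,470,000 = R$1.27.

R$1.27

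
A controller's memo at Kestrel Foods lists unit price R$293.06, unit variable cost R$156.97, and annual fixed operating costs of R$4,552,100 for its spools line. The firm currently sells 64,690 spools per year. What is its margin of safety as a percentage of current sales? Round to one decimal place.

48.3%

Unit CM = price − variable cost = R$293.06 − R$156.97 = R$136.09. Break-even units = R$4,552,100 ÷ R$136.09 = 33,449.19; break-even revenue = 33,449.19 × R$293.06 = R$9,802,619.05.
Current sales = 64,690 × R$293.06 = R$18,958,051.40.
Margin of safety = (R$18,958,051.40 − R$9,802,619.05) ÷ R$18,958,051.40 = 48.3%.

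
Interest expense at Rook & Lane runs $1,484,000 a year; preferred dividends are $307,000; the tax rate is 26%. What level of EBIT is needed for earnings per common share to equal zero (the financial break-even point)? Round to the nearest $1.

Grossing the preferred dividend up to pre-tax terms: $307,000 / (1 − 0.26) = $414,864.86.
Financial break-even EBIT = interest + D_p ÷ (1 − t) = $1,484,000 + $414,864.86 = $1,898,864.86.

$1,898,865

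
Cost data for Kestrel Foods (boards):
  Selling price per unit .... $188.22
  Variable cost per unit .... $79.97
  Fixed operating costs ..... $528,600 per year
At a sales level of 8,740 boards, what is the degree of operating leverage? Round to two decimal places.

At 8,740 units, contribution = 8,740 × $108.25 = $946,105.00.
EBIT = $946,105.00 − $528,600 = $417,505.00.
So DOL = total CM / EBIT = $946,105.00 / $417,505.00 = 2.2661.

2.27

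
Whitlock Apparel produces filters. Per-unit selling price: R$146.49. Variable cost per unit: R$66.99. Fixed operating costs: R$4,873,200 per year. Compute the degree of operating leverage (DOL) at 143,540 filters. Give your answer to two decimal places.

Contribution at this volume is 143,540 × R$79.50 = R$11,411,430.00.
Operating income = contribution − fixed costs = R$11,411,430.00 − R$4,873,200 = R$6,538,230.00.
So DOL = total CM / EBIT = R$11,411,430.00 / R$6,538,230.00 = 1.7453.

1.75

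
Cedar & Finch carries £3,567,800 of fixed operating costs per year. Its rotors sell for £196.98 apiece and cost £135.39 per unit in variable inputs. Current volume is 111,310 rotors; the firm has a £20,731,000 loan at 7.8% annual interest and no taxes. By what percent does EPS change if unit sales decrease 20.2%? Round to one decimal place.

-82.9%

Contribution at this volume is 111,310 × £61.59 = £6,855,582.90.
Operating income = contribution − fixed costs = £6,855,582.90 − £3,567,800 = £3,287,782.90.
After interest of £1,617,018.00, pre-tax earnings = £1,670,764.90.
DCL = total CM / (EBIT − I) = £6,855,582.90 / £1,670,764.90 = 4.1033.
%ΔEPS = DCL × %ΔSales = 4.1033 × -20.2% = -82.9%.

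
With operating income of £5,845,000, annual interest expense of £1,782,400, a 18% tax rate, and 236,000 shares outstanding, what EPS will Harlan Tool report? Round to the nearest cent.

Interest = £1,782,400.00, so EBT = £5,845,000 − £1,782,400.00 = £4,062,600.00.
After tax at 18%: net income = £4,062,600.00 × 0.82 = £3,331,332.00.
Per share: £3,331,332.00 / 236,000 shares = £14.12.

£14.12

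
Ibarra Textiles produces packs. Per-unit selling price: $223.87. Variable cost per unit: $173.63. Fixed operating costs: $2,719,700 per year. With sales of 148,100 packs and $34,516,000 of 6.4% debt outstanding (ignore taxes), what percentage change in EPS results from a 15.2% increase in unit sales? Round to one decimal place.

Contribution at this volume is 148,100 × $50.24 = $7,440,544.00.
EBIT = $7,440,544.00 − $2,719,700 = $4,720,844.00.
After interest of $2,209,024.00, pre-tax earnings = $2,511,820.00.
DCL = total CM / (EBIT − I) = $7,440,544.00 / $2,511,820.00 = 2.9622.
%ΔEPS = DCL × %ΔSales = 2.9622 × +15.2% = +45.0%.

+45.0%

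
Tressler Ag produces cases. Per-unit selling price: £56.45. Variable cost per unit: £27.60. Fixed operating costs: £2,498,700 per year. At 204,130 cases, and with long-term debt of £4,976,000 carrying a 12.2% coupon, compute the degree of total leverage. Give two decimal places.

Total contribution margin = 204,130 × £28.85 = £5,889,150.50.
Operating income = contribution − fixed costs = £5,889,150.50 − £2,498,700 = £3,390,450.50. Interest = £607,072.00.
DOL = £5,889,150.50 ÷ £3,390,450.50 = 1.7370; DFL = £3,390,450.50 ÷ £2,783,378.50 = 1.2181.
Combined leverage = 1.7370 × 1.2181 = 2.1158.

2.12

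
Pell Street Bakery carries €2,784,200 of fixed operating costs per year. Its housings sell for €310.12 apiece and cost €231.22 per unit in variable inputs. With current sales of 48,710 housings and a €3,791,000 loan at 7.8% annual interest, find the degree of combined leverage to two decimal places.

Contribution at this volume is 48,710 × €78.90 = €3,843,219.00.
EBIT = €3,843,219.00 − €2,784,200 = €1,059,019.00. Interest = €295,698.00, so EBIT − I = €763,321.00.
Degree of total leverage = total CM / (EBIT − interest) = €3,843,219.00 / €763,321.00 = 5.0349.

5.03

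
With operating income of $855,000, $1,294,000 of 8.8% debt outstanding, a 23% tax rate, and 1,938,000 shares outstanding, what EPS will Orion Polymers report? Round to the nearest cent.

$0.29

Interest = $113,872.00, so EBT = $855,000 − $113,872.00 = $741,128.00.
After tax at 23%: net income = $741,128.00 × 0.77 = $570,668.56.
EPS = $570,668.56 ÷ 1,938,000 = $0.29.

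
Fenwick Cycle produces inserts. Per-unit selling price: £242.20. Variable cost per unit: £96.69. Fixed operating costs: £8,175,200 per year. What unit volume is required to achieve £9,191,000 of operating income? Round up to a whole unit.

Unit CM = price − variable cost = £242.20 − £96.69 = £145.51.
Required volume = (fixed costs + target profit) ÷ CM = (£8,175,200 + £9,191,000) ÷ £145.51 = 119,347.12, so 119,348 inserts.

119,348 inserts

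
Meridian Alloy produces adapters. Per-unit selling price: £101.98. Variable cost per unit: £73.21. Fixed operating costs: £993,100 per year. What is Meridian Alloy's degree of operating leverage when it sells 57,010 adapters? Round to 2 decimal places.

Total contribution margin = 57,010 × £28.77 = £1,640,177.70.
Operating income = contribution − fixed costs = £1,640,177.70 − £993,100 = £647,077.70.
Degree of operating leverage = £1,640,177.70 / £647,077.70 = 2.5347.

2.53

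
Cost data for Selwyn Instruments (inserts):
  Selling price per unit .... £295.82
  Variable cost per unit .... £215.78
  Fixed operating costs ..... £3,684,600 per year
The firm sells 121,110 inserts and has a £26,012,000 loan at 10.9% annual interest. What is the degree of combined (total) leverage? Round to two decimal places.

Contribution at this volume is 121,110 × £80.04 = £9,693,644.40.
EBIT = £9,693,644.40 − £3,684,600 = £6,009,044.40. Interest = £2,835,308.00.
DOL = £9,693,644.40 ÷ £6,009,044.40 = 1.6132; DFL = £6,009,044.40 ÷ £3,173,736.40 = 1.8934.
DCL = DOL × DFL = 1.6132 × 1.8934 = 3.0544.

3.05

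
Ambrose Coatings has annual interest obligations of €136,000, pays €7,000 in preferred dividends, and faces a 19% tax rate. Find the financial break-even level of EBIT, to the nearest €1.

€144,642

Grossing the preferred dividend up to pre-tax terms: €7,000 / (1 − 0.19) = €8,641.98.
Financial break-even EBIT = interest + D_p ÷ (1 − t) = €136,000 + €8,641.98 = €144,641.98.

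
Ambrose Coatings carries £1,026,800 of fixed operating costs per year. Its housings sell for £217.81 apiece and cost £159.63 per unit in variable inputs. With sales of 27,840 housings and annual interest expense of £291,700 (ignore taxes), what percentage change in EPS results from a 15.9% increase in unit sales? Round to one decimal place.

Total contribution margin = 27,840 × £58.18 = £1,619,731.20.
Operating income = contribution − fixed costs = £1,619,731.20 − £1,026,800 = £592,931.20.
After interest of £291,700.00, pre-tax earnings = £301,231.20.
DCL = total CM / (EBIT − I) = £1,619,731.20 / £301,231.20 = 5.3770.
%ΔEPS = DCL × %ΔSales = 5.3770 × +15.9% = +85.5%.

+85.5%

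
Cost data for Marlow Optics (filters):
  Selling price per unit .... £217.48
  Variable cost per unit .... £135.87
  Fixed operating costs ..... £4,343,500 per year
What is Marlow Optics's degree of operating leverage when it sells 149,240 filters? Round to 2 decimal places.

1.55

At 149,240 units, contribution = 149,240 × £81.61 = £12,179,476.40.
Subtracting fixed costs: EBIT = £12,179,476.40 − £4,343,500 = £7,835,976.40.
DOL = contribution ÷ EBIT = £12,179,476.40 ÷ £7,835,976.40 = 1.5543.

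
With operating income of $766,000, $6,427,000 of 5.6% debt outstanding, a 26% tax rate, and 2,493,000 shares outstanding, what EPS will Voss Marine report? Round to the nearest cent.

Interest = $359,912.00, so EBT = $766,000 − $359,912.00 = $406,088.00.
After tax at 26%: net income = $406,088.00 × 0.74 = $300,505.12.
EPS = $300,505.12 ÷ 2,493,000 = $0.12.

$0.12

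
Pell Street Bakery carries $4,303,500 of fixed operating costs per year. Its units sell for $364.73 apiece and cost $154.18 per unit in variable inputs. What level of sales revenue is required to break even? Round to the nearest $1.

Contribution margin per unit = $364.73 − $154.18 = $210.55, a CM ratio of $210.55 ÷ $364.73 = 0.5773.
Break-even sales = FC ÷ CM ratio = $4,303,500 × $364.73 / $210.55 = $7,454,835.

$7,454,835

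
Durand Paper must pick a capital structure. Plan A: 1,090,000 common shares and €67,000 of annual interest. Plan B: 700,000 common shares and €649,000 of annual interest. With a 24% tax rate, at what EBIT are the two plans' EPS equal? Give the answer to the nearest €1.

Set EPS_A = EPS_B: (EBIT − €67,000)(1 − 0.24) ÷ 1,090,000 = (EBIT − €649,000)(1 − 0.24) ÷ 700,000.
Cancelling (1 − t) and cross-multiplying: 700,000·(EBIT − 67,000) = 1,090,000·(EBIT − 649,000).
EBIT × (1,090,000 − 700,000) = 649,000 × 1,090,000 − 67,000 × 700,000 = 660,510,000,000, so EBIT = 660,510,000,000 ÷ 390,000 = 1,693,615.38.

€1,693,615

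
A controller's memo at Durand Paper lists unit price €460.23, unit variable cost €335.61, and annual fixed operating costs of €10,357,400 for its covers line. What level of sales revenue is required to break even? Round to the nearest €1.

€38,250,571

CM per unit = €460.23 − €335.61 = €124.62; CM ratio = €124.62 / €460.23 = 0.2708.
Break-even sales = FC ÷ CM ratio = €10,357,400 × €460.23 / €124.62 = €38,250,571.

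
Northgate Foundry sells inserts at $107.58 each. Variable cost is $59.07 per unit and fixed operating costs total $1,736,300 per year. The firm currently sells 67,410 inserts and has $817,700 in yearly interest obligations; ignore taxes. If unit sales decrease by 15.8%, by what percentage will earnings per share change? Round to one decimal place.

Contribution at this volume is 67,410 × $48.51 = $3,270,059.10.
Subtracting fixed costs: EBIT = $3,270,059.10 − $1,736,300 = $1,533,759.10.
Interest = $817,700.00, so EBIT − I = $716,059.10.
Degree of combined leverage = contribution ÷ (EBIT − I) = $3,270,059.10 ÷ $716,059.10 = 4.5667.
%ΔEPS = DCL × %ΔSales = 4.5667 × -15.8% = -72.2%.

-72.2%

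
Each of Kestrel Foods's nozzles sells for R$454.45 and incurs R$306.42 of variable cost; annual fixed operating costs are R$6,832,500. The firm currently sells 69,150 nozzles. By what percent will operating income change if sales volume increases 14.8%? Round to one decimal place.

Contribution at this volume is 69,150 × R$148.03 = R$10,236,274.50.
EBIT = R$10,236,274.50 − R$6,832,500 = R$3,403,774.50.
DOL = contribution ÷ EBIT = R$10,236,274.50 ÷ R$3,403,774.50 = 3.0073.
Operating income changes by 3.0073 × +14.8% = +44.5%.

+44.5%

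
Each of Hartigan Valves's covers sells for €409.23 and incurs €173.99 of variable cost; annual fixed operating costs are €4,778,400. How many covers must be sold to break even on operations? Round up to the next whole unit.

20,313 covers

Each unit contributes €409.23 − €173.99 = €235.24.
Break-even Q = €4,778,400 / €235.24 = 20,312.87 → 20,313 covers.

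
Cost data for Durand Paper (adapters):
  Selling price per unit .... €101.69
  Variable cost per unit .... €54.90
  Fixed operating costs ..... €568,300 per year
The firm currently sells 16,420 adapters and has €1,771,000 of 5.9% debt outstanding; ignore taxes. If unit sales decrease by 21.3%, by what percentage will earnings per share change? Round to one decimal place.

Contribution at this volume is 16,420 × €46.79 = €768,291.80.
Subtracting fixed costs: EBIT = €768,291.80 − €568,300 = €199,991.80.
After interest of €104,489.00, pre-tax earnings = €95,502.80.
Degree of combined leverage = contribution ÷ (EBIT − I) = €768,291.80 ÷ €95,502.80 = 8.0447.
EPS therefore changes by 8.0447 × (-21.3%) = -171.4%.

-171.4%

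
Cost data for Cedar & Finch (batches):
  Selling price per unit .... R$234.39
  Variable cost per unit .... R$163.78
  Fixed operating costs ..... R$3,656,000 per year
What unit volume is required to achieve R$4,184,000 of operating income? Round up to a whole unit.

Contribution margin per unit = R$234.39 − R$163.78 = R$70.61.
Units = (FC + target) / CM = (R$3,656,000 + R$4,184,000) / R$70.61 = 111,032.43, so 111,033 batches.

111,033 batches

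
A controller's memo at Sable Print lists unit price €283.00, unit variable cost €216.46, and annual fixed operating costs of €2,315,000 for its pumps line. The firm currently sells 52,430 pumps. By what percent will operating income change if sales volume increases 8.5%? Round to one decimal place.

+25.3%

Contribution at this volume is 52,430 × €66.54 = €3,488,692.20.
Operating income = contribution − fixed costs = €3,488,692.20 − €2,315,000 = €1,173,692.20.
Degree of operating leverage = €3,488,692.20 / €1,173,692.20 = 2.9724.
%ΔEBIT = DOL × %ΔSales = 2.9724 × +8.5% = +25.3%.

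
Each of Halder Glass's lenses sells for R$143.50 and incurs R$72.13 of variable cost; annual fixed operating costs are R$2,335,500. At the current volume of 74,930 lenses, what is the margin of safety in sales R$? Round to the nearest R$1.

Unit CM = price − variable cost = R$143.50 − R$72.13 = R$71.37. Break-even units = R$2,335,500 ÷ R$71.37 = 32,723.83; break-even revenue = 32,723.83 × R$143.50 = R$4,695,870.11.
Actual sales revenue = 74,930 × R$143.50 = R$10,752,455.00.
Margin of safety = R$10,752,455.00 − R$4,695,870.11 = R$6,056,585.

R$6,056,585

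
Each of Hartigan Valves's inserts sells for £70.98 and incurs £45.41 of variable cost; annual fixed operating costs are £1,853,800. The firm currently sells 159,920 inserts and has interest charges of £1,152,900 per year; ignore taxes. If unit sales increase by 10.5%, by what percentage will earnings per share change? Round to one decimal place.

Contribution at this volume is 159,920 × £25.57 = £4,089,154.40.
Operating income = contribution − fixed costs = £4,089,154.40 − £1,853,800 = £2,235,354.40.
After interest of £1,152,900.00, pre-tax earnings = £1,082,454.40.
DCL = total CM / (EBIT − I) = £4,089,154.40 / £1,082,454.40 = 3.7777.
EPS therefore changes by 3.7777 × (+10.5%) = +39.7%.

+39.7%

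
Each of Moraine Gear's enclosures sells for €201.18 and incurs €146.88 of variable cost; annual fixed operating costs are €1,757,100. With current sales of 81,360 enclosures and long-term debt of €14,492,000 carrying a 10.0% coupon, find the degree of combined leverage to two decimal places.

3.65

At 81,360 units, contribution = 81,360 × €54.30 = €4,417,848.00.
EBIT = €4,417,848.00 − €1,757,100 = €2,660,748.00. Interest = €1,449,200.00.
DOL = €4,417,848.00 ÷ €2,660,748.00 = 1.6604; DFL = €2,660,748.00 ÷ €1,211,548.00 = 2.1962.
DCL = DOL × DFL = 1.6604 × 2.1962 = 3.6466.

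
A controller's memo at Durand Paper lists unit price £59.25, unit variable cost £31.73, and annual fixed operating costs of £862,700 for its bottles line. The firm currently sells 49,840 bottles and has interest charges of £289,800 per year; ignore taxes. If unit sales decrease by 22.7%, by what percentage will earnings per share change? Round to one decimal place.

At 49,840 units, contribution = 49,840 × £27.52 = £1,371,596.80.
EBIT = £1,371,596.80 − £862,700 = £508,896.80.
Interest = £289,800.00, so EBIT − I = £219,096.80.
Degree of combined leverage = contribution ÷ (EBIT − I) = £1,371,596.80 ÷ £219,096.80 = 6.2602.
EPS therefore changes by 6.2602 × (-22.7%) = -142.1%.

-142.1%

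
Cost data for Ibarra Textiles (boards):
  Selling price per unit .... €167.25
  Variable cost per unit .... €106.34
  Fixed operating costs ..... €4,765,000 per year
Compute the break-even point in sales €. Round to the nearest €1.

€13,083,997

CM per unit = €167.25 − €106.34 = €60.91; CM ratio = €60.91 / €167.25 = 0.3642.
Break-even revenue = fixed costs × price ÷ CM = €4,765,000 × €167.25 ÷ €60.91 = €13,083,997.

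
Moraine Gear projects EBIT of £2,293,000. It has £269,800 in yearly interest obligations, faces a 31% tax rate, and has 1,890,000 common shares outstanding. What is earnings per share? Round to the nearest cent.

Interest = £269,800.00, so EBT = £2,293,000 − £269,800.00 = £2,023,200.00.
Net income = £2,023,200.00 × (1 − 0.31) = £1,396,008.00.
EPS = £1,396,008.00 ÷ 1,890,000 = £0.74.

£0.74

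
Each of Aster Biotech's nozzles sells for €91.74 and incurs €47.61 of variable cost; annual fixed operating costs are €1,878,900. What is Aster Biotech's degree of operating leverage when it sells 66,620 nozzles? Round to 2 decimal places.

2.77

Contribution at this volume is 66,620 × €44.13 = €2,939,940.60.
Operating income = contribution − fixed costs = €2,939,940.60 − €1,878,900 = €1,061,040.60.
DOL = contribution ÷ EBIT = €2,939,940.60 ÷ €1,061,040.60 = 2.7708.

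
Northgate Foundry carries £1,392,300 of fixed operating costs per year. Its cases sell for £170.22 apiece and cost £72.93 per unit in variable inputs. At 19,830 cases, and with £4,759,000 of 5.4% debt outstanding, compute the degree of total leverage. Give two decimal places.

Total contribution margin = 19,830 × £97.29 = £1,929,260.70.
Subtracting fixed costs: EBIT = £1,929,260.70 − £1,392,300 = £536,960.70. Interest = £256,986.00.
DOL = £1,929,260.70 ÷ £536,960.70 = 3.5929; DFL = £536,960.70 ÷ £279,974.70 = 1.9179.
Combined leverage = 3.5929 × 1.9179 = 6.8908.

6.89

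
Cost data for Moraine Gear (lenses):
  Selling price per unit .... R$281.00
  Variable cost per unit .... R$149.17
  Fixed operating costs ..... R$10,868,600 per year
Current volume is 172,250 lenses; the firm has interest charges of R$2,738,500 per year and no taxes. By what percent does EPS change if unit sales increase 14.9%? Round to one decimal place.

+37.2%

Total contribution margin = 172,250 × R$131.83 = R$22,707,717.50.
EBIT = R$22,707,717.50 − R$10,868,600 = R$11,839,117.50.
Interest = R$2,738,500.00, so EBIT − I = R$9,100,617.50.
DCL = total CM / (EBIT − I) = R$22,707,717.50 / R$9,100,617.50 = 2.4952.
%ΔEPS = DCL × %ΔSales = 2.4952 × +14.9% = +37.2%.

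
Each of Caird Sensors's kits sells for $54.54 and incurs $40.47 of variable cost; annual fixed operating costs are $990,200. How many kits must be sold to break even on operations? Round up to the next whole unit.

70,377 kits

Unit CM = price − variable cost = $54.54 − $40.47 = $14.07.
Units to break even: $990,200 ÷ $14.07 = 70,376.69, rounded up to 70,377.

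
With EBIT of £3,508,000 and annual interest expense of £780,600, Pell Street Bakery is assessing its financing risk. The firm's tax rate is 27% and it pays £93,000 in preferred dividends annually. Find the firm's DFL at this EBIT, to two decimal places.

Interest = £780,600.00.
Preferred dividends grossed up pre-tax: £93,000 / (1 − 0.27) = £127,397.26.
DFL = EBIT ÷ [EBIT − I − D_p/(1−t)] = £3,508,000 ÷ [£3,508,000 − £780,600.00 − £127,397.26] = £3,508,000 ÷ £2,600,002.74 = 1.3492.

1.35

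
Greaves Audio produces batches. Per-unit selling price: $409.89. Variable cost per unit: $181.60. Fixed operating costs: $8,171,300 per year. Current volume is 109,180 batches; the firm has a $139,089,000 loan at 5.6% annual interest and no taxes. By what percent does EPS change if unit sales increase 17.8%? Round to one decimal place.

+49.5%

Contribution at this volume is 109,180 × $228.29 = $24,924,702.20.
Subtracting fixed costs: EBIT = $24,924,702.20 − $8,171,300 = $16,753,402.20.
After interest of $7,788,984.00, pre-tax earnings = $8,964,418.20.
DCL = total CM / (EBIT − I) = $24,924,702.20 / $8,964,418.20 = 2.7804.
EPS therefore changes by 2.7804 × (+17.8%) = +49.5%.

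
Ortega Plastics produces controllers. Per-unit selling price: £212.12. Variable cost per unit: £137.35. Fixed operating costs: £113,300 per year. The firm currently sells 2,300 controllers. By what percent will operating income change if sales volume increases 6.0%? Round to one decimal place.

+17.6%

Contribution at this volume is 2,300 × £74.77 = £171,971.00.
EBIT = £171,971.00 − £113,300 = £58,671.00.
Degree of operating leverage = £171,971.00 / £58,671.00 = 2.9311.
%ΔEBIT = DOL × %ΔSales = 2.9311 × +6.0% = +17.6%.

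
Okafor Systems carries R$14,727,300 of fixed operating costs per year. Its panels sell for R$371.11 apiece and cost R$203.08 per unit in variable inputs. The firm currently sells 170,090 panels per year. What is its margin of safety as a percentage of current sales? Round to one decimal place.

Each unit contributes R$371.11 − R$203.08 = R$168.03. Break-even units = R$14,727,300 ÷ R$168.03 = 87,646.85; break-even revenue = 87,646.85 × R$371.11 = R$32,526,622.05.
Actual sales revenue = 170,090 × R$371.11 = R$63,122,099.90.
Margin of safety = (R$63,122,099.90 − R$32,526,622.05) ÷ R$63,122,099.90 = 48.5%.

48.5%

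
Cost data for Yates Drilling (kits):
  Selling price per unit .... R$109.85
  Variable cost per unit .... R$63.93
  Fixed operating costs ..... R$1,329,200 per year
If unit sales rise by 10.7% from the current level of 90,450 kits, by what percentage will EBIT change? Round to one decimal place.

At 90,450 units, contribution = 90,450 × R$45.92 = R$4,153,464.00.
EBIT = R$4,153,464.00 − R$1,329,200 = R$2,824,264.00.
Degree of operating leverage = R$4,153,464.00 / R$2,824,264.00 = 1.4706.
%ΔEBIT = DOL × %ΔSales = 1.4706 × +10.7% = +15.7%.

+15.7%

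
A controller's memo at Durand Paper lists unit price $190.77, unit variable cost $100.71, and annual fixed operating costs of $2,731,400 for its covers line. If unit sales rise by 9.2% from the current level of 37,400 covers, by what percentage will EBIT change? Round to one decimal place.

At 37,400 units, contribution = 37,400 × $90.06 = $3,368,244.00.
EBIT = $3,368,244.00 − $2,731,400 = $636,844.00.
DOL = contribution ÷ EBIT = $3,368,244.00 ÷ $636,844.00 = 5.2890.
So EBIT moves 5.2890 × (+9.2%) = +48.7%.

+48.7%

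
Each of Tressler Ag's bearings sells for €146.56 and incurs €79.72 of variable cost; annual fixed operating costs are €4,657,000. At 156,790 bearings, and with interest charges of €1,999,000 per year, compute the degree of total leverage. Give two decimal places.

Contribution at this volume is 156,790 × €66.84 = €10,479,843.60.
Subtracting fixed costs: EBIT = €10,479,843.60 − €4,657,000 = €5,822,843.60. Interest = €1,999,000.00.
DOL = €10,479,843.60 ÷ €5,822,843.60 = 1.7998; DFL = €5,822,843.60 ÷ €3,823,843.60 = 1.5228.
Combined leverage = 1.7998 × 1.5228 = 2.7407.

2.74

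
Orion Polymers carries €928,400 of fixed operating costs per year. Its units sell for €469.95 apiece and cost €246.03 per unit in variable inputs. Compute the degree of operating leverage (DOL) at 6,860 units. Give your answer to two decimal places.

At 6,860 units, contribution = 6,860 × €223.92 = €1,536,091.20.
Operating income = contribution − fixed costs = €1,536,091.20 − €928,400 = €607,691.20.
DOL = contribution ÷ EBIT = €1,536,091.20 ÷ €607,691.20 = 2.5277.

2.53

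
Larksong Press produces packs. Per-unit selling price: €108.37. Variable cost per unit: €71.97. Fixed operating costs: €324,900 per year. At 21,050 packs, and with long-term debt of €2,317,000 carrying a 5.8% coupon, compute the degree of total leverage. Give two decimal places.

2.50

At 21,050 units, contribution = 21,050 × €36.40 = €766,220.00.
Operating income = contribution − fixed costs = €766,220.00 − €324,900 = €441,320.00. Interest = €134,386.00, so EBIT − I = €306,934.00.
Degree of total leverage = total CM / (EBIT − interest) = €766,220.00 / €306,934.00 = 2.4964.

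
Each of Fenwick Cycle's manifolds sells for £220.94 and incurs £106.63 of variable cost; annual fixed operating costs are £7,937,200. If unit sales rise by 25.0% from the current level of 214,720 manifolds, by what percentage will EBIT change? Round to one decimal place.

+36.9%

At 214,720 units, contribution = 214,720 × £114.31 = £24,544,643.20.
Operating income = contribution − fixed costs = £24,544,643.20 − £7,937,200 = £16,607,443.20.
DOL = contribution ÷ EBIT = £24,544,643.20 ÷ £16,607,443.20 = 1.4779.
Operating income changes by 1.4779 × +25.0% = +36.9%.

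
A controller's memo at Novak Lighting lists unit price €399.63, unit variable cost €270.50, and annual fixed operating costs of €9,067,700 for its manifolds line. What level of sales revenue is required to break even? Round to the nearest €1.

CM per unit = €399.63 − €270.50 = €129.13; CM ratio = €129.13 / €399.63 = 0.3231.
Break-even revenue = fixed costs × price ÷ CM = €9,067,700 × €399.63 ÷ €129.13 = €28,062,611.

€28,062,611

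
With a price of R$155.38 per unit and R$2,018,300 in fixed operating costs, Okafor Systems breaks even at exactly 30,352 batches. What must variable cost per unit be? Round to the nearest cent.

R$88.88

At break-even, FC = Q × (P − VC), so P − VC = R$2,018,300 ÷ 30,352 = R$66.4964.
Hence VC = price − CM = R$155.38 − R$66.4964 = R$88.88.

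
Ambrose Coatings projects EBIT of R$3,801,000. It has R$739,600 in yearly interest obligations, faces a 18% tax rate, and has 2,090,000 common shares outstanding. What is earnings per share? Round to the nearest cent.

R$1.20

Pre-tax income = R$3,801,000 − R$739,600.00 = R$3,061,400.00.
After tax at 18%: net income = R$3,061,400.00 × 0.82 = R$2,510,348.00.
EPS = R$2,510,348.00 ÷ 2,090,000 = R$1.20.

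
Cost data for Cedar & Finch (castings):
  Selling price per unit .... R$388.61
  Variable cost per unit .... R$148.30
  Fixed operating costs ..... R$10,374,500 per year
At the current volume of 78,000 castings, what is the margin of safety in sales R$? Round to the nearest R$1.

Contribution margin per unit = R$388.61 − R$148.30 = R$240.31. Break-even units = R$10,374,500 ÷ R$240.31 = 43,171.32; break-even revenue = 43,171.32 × R$388.61 = R$16,776,806.81.
Current sales = 78,000 × R$388.61 = R$30,311,580.00.
Margin of safety = R$30,311,580.00 − R$16,776,806.81 = R$13,534,773.

R$13,534,773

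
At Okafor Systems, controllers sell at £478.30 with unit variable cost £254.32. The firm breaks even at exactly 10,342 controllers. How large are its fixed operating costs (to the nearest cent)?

Each unit contributes £478.30 − £254.32 = £223.98.
Fixed costs = break-even units × CM = 10,342 × £223.98 = £2,316,401.16.

£2,316,401.16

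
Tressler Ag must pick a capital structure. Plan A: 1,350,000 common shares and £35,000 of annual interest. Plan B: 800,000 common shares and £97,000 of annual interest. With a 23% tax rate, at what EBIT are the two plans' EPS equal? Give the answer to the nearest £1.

£187,182

Set EPS_A = EPS_B: (EBIT − £35,000)(1 − 0.23) ÷ 1,350,000 = (EBIT − £97,000)(1 − 0.23) ÷ 800,000.
The (1 − t) factor cancels: (EBIT − 35,000) × 800,000 = (EBIT − 97,000) × 1,350,000.
EBIT × (1,350,000 − 800,000) = 97,000 × 1,350,000 − 35,000 × 800,000 = 102,950,000,000, so EBIT = 102,950,000,000 ÷ 550,000 = 187,181.82.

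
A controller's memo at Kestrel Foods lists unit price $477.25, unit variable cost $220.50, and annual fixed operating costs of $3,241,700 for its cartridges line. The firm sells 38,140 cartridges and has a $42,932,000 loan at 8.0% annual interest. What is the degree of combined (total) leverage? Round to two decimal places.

Total contribution margin = 38,140 × $256.75 = $9,792,445.00.
Subtracting fixed costs: EBIT = $9,792,445.00 − $3,241,700 = $6,550,745.00. Interest = $3,434,560.00.
DOL = $9,792,445.00 ÷ $6,550,745.00 = 1.4949; DFL = $6,550,745.00 ÷ $3,116,185.00 = 2.1022.
DCL = DOL × DFL = 1.4949 × 2.1022 = 3.1426.

3.14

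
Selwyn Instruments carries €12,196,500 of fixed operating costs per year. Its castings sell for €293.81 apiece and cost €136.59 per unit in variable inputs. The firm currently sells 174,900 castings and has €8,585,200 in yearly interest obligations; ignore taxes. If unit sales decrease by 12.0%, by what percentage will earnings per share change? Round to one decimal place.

At 174,900 units, contribution = 174,900 × €157.22 = €27,497,778.00.
Subtracting fixed costs: EBIT = €27,497,778.00 − €12,196,500 = €15,301,278.00.
After interest of €8,585,200.00, pre-tax earnings = €6,716,078.00.
Degree of combined leverage = contribution ÷ (EBIT − I) = €27,497,778.00 ÷ €6,716,078.00 = 4.0943.
%ΔEPS = DCL × %ΔSales = 4.0943 × -12.0% = -49.1%.

-49.1%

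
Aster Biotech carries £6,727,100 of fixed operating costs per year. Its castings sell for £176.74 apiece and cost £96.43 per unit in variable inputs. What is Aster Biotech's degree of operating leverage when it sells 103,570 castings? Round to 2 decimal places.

5.23

At 103,570 units, contribution = 103,570 × £80.31 = £8,317,706.70.
Subtracting fixed costs: EBIT = £8,317,706.70 − £6,727,100 = £1,590,606.70.
DOL = contribution ÷ EBIT = £8,317,706.70 ÷ £1,590,606.70 = 5.2293.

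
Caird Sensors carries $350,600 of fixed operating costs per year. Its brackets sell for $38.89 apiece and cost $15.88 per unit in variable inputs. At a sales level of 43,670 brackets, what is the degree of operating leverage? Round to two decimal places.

1.54

At 43,670 units, contribution = 43,670 × $23.01 = $1,004,846.70.
Operating income = contribution − fixed costs = $1,004,846.70 − $350,600 = $654,246.70.
DOL = contribution ÷ EBIT = $1,004,846.70 ÷ $654,246.70 = 1.5359.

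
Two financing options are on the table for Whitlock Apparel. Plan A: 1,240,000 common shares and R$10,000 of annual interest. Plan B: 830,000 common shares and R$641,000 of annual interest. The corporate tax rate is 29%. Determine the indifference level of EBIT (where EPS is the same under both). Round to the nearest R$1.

Set EPS_A = EPS_B: (EBIT − R$10,000)(1 − 0.29) ÷ 1,240,000 = (EBIT − R$641,000)(1 − 0.29) ÷ 830,000.
The (1 − t) factor cancels: (EBIT − 10,000) × 830,000 = (EBIT − 641,000) × 1,240,000.
EBIT × (1,240,000 − 830,000) = 641,000 × 1,240,000 − 10,000 × 830,000 = 786,540,000,000, so EBIT = 786,540,000,000 ÷ 410,000 = 1,918,390.24.

R$1,918,390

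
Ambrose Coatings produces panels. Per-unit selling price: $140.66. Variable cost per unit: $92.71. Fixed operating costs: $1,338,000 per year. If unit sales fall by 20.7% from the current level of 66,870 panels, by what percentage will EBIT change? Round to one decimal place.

-35.5%

At 66,870 units, contribution = 66,870 × $47.95 = $3,206,416.50.
Subtracting fixed costs: EBIT = $3,206,416.50 − $1,338,000 = $1,868,416.50.
Degree of operating leverage = $3,206,416.50 / $1,868,416.50 = 1.7161.
%ΔEBIT = DOL × %ΔSales = 1.7161 × -20.7% = -35.5%.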